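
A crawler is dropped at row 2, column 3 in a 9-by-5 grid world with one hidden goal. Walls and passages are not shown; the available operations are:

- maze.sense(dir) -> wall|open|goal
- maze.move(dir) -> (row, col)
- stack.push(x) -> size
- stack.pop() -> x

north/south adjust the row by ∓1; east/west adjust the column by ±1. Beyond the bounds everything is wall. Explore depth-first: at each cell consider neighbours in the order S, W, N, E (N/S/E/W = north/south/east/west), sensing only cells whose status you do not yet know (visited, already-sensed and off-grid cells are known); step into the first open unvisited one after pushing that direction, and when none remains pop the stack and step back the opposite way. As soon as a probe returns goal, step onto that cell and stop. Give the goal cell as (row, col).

;; maze.sense(dir='south') : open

;; stack.push(x='south') : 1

;; maze.move(dir='south') : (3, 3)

;; maze.sense(dir='south') : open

;; stack.push(x='south') : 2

;; maze.move(dir='south') : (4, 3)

;; maze.sense(dir='south') : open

;; stack.push(x='south') : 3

;; maze.move(dir='south') : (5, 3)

;; maze.sense(dir='south') : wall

;; maze.sense(dir='west') : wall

;; maze.sense(dir='east') : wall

;; stack.pop() : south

;; maze.move(dir='north') : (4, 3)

;; maze.sense(dir='west') : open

;; stack.push(x='west') : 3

;; maze.move(dir='west') : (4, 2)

;; maze.sense(dir='west') : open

;; stack.push(x='west') : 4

;; maze.move(dir='west') : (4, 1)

;; maze.sense(dir='south') : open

;; stack.push(x='south') : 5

;; maze.move(dir='south') : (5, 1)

;; maze.sense(dir='south') : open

;; stack.push(x='south') : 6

;; maze.move(dir='south') : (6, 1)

;; maze.sense(dir='south') : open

;; stack.push(x='south') : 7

;; maze.move(dir='south') : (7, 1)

;; maze.sense(dir='south') : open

;; stack.push(x='south') : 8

;; maze.move(dir='south') : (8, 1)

;; maze.sense(dir='west') : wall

;; maze.sense(dir='east') : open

;; stack.push(x='east') : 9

;; maze.move(dir='east') : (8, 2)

;; maze.sense(dir='north') : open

;; stack.push(x='north') : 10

;; maze.move(dir='north') : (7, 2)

;; maze.sense(dir='north') : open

;; stack.push(x='north') : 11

;; maze.move(dir='north') : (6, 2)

;; stack.pop() : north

;; maze.move(dir='south') : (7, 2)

;; maze.sense(dir='east') : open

;; stack.push(x='east') : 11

;; maze.move(dir='east') : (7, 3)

;; maze.sense(dir='south') : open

;; stack.push(x='south') : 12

;; maze.move(dir='south') : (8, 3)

;; maze.sense(dir='east') : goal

;; maze.move(dir='east') : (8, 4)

Answer: (8, 4)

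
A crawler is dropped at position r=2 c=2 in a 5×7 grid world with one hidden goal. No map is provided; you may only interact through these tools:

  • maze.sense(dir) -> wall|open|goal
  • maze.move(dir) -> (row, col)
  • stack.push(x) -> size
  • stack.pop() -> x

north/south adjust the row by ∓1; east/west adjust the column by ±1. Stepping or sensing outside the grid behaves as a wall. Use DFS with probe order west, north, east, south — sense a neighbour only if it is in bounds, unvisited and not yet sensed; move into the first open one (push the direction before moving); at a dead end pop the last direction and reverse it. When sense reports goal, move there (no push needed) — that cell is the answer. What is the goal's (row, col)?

I run maze.sense(dir: west), and observe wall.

Then maze.sense(dir: north), yielding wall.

I try maze.sense(dir: east), which returns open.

I run stack.push(x: east), and see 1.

Calling maze.move(dir: east), — result: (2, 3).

Invoking maze.sense(dir: north), giving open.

Then stack.push(x: north), — result: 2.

I use maze.move(dir: north), which returns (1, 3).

I run maze.sense(dir: north), : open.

Next I call stack.push(x: north), : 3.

Using maze.move(dir: north), which returns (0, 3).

Invoking maze.sense(dir: west), yielding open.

I invoke stack.push(x: west), giving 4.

I try maze.move(dir: west), and see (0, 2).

Next I call maze.sense(dir: west), and observe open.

I try stack.push(x: west), which returns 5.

Then maze.move(dir: west), and see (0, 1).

Invoking maze.sense(dir: west), → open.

I run stack.push(x: west), giving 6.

Invoking maze.move(dir: west), and observe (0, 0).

Calling maze.sense(dir: south), → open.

Then stack.push(x: south), — result: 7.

I use maze.move(dir: south), and observe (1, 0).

I use maze.sense(dir: east), which returns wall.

I try maze.sense(dir: south), and see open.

Calling stack.push(x: south), and get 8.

Next I call maze.move(dir: south), yielding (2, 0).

I run maze.sense(dir: south), yielding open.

I run stack.push(x: south), which returns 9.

Using maze.move(dir: south), yielding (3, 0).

I call maze.sense(dir: east), and see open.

I run stack.push(x: east), and see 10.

I call maze.move(dir: east), — result: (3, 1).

I invoke maze.sense(dir: east), : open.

I try stack.push(x: east), which returns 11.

Calling maze.move(dir: east), and observe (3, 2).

I use maze.sense(dir: east), : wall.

I call maze.sense(dir: south), giving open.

Invoking stack.push(x: south), : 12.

Now I run maze.move(dir: south), and see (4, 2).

I invoke maze.sense(dir: west), : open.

I use stack.push(x: west), giving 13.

I invoke maze.move(dir: west), and get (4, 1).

Now I run maze.sense(dir: west), which returns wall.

Next I call stack.pop, : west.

Now I run maze.move(dir: east), — result: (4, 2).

I run maze.sense(dir: east), and observe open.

I try stack.push(x: east), and see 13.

Using maze.move(dir: east), : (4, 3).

Then maze.sense(dir: east), giving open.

I use stack.push(x: east), : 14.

I try maze.move(dir: east), giving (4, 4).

Invoking maze.sense(dir: north), giving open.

I call stack.push(x: north), and observe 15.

I invoke maze.move(dir: north), yielding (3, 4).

I call maze.sense(dir: north), → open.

Then stack.push(x: north), and get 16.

Now I run maze.move(dir: north), and see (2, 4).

Calling maze.sense(dir: north), → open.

I use stack.push(x: north), which returns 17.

Invoking maze.move(dir: north), and get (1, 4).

Invoking maze.sense(dir: north), giving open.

Invoking stack.push(x: north), and observe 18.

I use maze.move(dir: north), and observe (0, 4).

I run maze.sense(dir: east), giving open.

Then stack.push(x: east), — result: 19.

Next I call maze.move(dir: east), and see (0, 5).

Invoking maze.sense(dir: east), which returns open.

I run stack.push(x: east), and see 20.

Now I run maze.move(dir: east), yielding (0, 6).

I run maze.sense(dir: south), which returns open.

Next I call stack.push(x: south), and see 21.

Next I call maze.move(dir: south), and get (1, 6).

Calling maze.sense(dir: west), and get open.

I run stack.push(x: west), and observe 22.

Calling maze.move(dir: west), and see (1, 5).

I use maze.sense(dir: south), : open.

I use stack.push(x: south), and observe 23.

I run maze.move(dir: south), yielding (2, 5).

I use maze.sense(dir: east), → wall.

Using maze.sense(dir: south), and see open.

Using stack.push(x: south), and observe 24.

I try maze.move(dir: south), and get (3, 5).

Using maze.sense(dir: east), and observe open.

Invoking stack.push(x: east), yielding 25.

Calling maze.move(dir: east), and see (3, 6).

Next I call maze.sense(dir: south), and see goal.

Now I run maze.move(dir: south), and see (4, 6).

Answer: (4, 6)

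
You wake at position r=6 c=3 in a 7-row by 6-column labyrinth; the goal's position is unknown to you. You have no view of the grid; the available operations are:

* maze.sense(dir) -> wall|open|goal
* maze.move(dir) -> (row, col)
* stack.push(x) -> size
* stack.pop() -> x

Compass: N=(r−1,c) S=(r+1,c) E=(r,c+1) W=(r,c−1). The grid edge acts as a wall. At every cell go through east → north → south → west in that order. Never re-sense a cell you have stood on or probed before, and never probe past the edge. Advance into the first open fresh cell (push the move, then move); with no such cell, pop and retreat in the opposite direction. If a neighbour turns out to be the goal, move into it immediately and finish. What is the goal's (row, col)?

# maze.sense(dir='east') : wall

# maze.sense(dir='north') : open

# stack.push(x='north') : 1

# maze.move(dir='north') : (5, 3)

# maze.sense(dir='east') : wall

# maze.sense(dir='north') : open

# stack.push(x='north') : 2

# maze.move(dir='north') : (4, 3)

# maze.sense(dir='east') : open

# stack.push(x='east') : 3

# maze.move(dir='east') : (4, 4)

# maze.sense(dir='east') : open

# stack.push(x='east') : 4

# maze.move(dir='east') : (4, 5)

# maze.sense(dir='north') : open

# stack.push(x='north') : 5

# maze.move(dir='north') : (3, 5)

# maze.sense(dir='north') : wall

# maze.sense(dir='west') : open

# stack.push(x='west') : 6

# maze.move(dir='west') : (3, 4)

# maze.sense(dir='north') : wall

# maze.sense(dir='west') : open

# stack.push(x='west') : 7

# maze.move(dir='west') : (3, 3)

# maze.sense(dir='north') : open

# stack.push(x='north') : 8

# maze.move(dir='north') : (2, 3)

# maze.sense(dir='north') : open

# stack.push(x='north') : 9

# maze.move(dir='north') : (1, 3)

# maze.sense(dir='east') : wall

# maze.sense(dir='north') : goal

# maze.move(dir='north') : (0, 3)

Answer: (0, 3)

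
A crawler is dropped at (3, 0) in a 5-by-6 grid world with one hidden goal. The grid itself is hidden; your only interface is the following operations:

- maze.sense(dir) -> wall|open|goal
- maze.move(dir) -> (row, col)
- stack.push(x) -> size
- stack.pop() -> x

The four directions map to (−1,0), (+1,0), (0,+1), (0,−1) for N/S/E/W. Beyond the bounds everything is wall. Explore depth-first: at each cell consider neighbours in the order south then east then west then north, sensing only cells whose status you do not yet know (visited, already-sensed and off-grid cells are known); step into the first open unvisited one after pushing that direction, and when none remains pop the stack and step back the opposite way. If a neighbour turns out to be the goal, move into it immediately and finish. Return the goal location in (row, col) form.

% sense south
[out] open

% push south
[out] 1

% move south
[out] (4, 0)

% sense east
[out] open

% push east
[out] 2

% move east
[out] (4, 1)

% sense east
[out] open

% push east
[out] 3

% move east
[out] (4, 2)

% sense east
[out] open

% push east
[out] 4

% move east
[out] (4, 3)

% sense east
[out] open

% push east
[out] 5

% move east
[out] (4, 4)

% sense east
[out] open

% push east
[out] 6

% move east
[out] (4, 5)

% sense north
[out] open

% push north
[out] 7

% move north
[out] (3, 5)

% sense west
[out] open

% push west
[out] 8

% move west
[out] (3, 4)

% sense west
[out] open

% push west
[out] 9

% move west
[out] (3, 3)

% sense west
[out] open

% push west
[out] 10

% move west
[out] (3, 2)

% sense west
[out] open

% push west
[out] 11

% move west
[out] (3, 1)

% sense north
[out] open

% push north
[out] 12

% move north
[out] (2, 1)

% sense east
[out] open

% push east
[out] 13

% move east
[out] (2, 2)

% sense east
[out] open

% push east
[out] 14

% move east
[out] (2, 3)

% sense east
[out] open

% push east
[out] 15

% move east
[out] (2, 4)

% sense east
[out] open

% push east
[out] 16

% move east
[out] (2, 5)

% sense north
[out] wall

% pop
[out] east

% move west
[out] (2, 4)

% sense north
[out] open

% push north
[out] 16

% move north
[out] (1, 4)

% sense west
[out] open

% push west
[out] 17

% move west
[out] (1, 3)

% sense west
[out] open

% push west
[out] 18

% move west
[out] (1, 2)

% sense west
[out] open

% push west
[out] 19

% move west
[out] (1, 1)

% sense west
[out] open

% push west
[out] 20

% move west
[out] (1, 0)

% sense south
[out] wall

% sense north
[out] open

% push north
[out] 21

% move north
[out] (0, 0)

% sense east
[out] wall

% pop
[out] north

% move south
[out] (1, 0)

% pop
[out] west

% move east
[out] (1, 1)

% pop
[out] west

% move east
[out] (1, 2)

% sense north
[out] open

% push north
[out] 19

% move north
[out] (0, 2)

% sense east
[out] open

% push east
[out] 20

% move east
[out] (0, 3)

% sense east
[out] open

% push east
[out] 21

% move east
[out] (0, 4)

% sense east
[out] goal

% move east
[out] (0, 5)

Answer: (0, 5)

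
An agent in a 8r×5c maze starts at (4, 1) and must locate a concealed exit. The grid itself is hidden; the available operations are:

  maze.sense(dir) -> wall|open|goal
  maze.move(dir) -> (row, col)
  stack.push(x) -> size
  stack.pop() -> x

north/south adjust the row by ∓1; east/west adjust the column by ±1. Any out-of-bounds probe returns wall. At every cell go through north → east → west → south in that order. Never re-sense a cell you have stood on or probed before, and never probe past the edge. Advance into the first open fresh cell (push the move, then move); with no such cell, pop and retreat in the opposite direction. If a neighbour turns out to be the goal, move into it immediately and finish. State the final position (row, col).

I use sense using dir: north, and get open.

I invoke push using x: north, and see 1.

Next I call move using dir: north, → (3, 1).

Using sense using dir: north, — result: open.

I call push using x: north, — result: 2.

I run move using dir: north, — result: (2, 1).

Calling sense using dir: north, and observe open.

Invoking push using x: north, yielding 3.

Now I run move using dir: north, and get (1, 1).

Calling sense using dir: north, : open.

Then push using x: north, : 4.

I call move using dir: north, and get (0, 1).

I invoke sense using dir: east, and observe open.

Invoking push using x: east, : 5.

Using move using dir: east, → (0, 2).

I call sense using dir: east, — result: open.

Calling push using x: east, giving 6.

I use move using dir: east, : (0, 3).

Next I call sense using dir: east, — result: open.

Now I run push using x: east, and observe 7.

I call move using dir: east, giving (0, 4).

Then sense using dir: south, → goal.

I run move using dir: south, — result: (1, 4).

Answer: (1, 4)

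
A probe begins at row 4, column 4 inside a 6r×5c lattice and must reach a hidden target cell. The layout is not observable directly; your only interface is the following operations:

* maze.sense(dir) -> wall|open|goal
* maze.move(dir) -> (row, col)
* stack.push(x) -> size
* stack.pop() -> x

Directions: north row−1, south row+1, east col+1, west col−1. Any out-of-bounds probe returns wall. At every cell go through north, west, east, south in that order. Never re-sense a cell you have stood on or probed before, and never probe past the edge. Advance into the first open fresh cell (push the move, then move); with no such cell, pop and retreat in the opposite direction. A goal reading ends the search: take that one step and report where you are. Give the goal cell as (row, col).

==> maze.sense(dir: north)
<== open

==> stack.push(x: north)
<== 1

==> maze.move(dir: north)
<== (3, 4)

==> maze.sense(dir: north)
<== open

==> stack.push(x: north)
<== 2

==> maze.move(dir: north)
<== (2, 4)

==> maze.sense(dir: north)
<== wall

==> maze.sense(dir: west)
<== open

==> stack.push(x: west)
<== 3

==> maze.move(dir: west)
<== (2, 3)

==> maze.sense(dir: north)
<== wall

==> maze.sense(dir: west)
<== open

==> stack.push(x: west)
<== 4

==> maze.move(dir: west)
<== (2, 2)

==> maze.sense(dir: north)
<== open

==> stack.push(x: north)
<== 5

==> maze.move(dir: north)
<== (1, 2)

==> maze.sense(dir: north)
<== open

==> stack.push(x: north)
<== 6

==> maze.move(dir: north)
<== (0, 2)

==> maze.sense(dir: west)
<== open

==> stack.push(x: west)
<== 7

==> maze.move(dir: west)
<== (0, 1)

==> maze.sense(dir: west)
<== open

==> stack.push(x: west)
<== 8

==> maze.move(dir: west)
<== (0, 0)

==> maze.sense(dir: south)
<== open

==> stack.push(x: south)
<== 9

==> maze.move(dir: south)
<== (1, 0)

==> maze.sense(dir: east)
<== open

==> stack.push(x: east)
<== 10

==> maze.move(dir: east)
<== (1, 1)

==> maze.sense(dir: south)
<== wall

==> stack.pop()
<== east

==> maze.move(dir: west)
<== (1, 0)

==> maze.sense(dir: south)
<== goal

==> maze.move(dir: south)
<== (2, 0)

Answer: (2, 0)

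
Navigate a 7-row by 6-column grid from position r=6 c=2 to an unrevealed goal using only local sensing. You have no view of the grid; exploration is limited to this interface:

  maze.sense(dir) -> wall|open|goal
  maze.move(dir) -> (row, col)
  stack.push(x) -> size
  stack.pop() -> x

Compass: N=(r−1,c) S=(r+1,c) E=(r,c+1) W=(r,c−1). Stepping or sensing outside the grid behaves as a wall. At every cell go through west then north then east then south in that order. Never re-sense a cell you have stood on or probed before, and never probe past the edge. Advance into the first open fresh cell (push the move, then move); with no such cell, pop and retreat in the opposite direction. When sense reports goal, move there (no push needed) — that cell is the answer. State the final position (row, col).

I run maze.sense(west), : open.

I run stack.push(west), and get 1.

I run maze.move(west), and see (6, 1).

Calling maze.sense(west), and observe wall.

Using maze.sense(north), — result: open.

Calling stack.push(north), and see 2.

Next I call maze.move(north), which returns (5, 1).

I try maze.sense(west), which returns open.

I try stack.push(west), which returns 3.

Using maze.move(west), giving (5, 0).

Invoking maze.sense(north), and see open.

Then stack.push(north), → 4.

Next I call maze.move(north), which returns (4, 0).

I run maze.sense(north), and see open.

Next I call stack.push(north), giving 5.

Next I call maze.move(north), giving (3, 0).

Calling maze.sense(north), and observe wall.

I try maze.sense(east), and get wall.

I call stack.pop, and see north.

Now I run maze.move(south), → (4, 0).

I use maze.sense(east), giving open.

Invoking stack.push(east), and see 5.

Calling maze.move(east), yielding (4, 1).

Then maze.sense(east), — result: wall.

Now I run stack.pop(), giving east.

Then maze.move(west), and get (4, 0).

I call stack.pop, and observe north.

Now I run maze.move(south), — result: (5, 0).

Using stack.pop, yielding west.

Then maze.move(east), → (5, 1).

Using maze.sense(east), and see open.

Invoking stack.push(east), and observe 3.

I try maze.move(east), giving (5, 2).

Then maze.sense(east), — result: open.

I call stack.push(east), and get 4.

Calling maze.move(east), → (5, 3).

I run maze.sense(north), yielding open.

Then stack.push(north), which returns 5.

I call maze.move(north), : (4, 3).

Invoking maze.sense(north), and get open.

I call stack.push(north), → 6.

I run maze.move(north), and see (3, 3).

I try maze.sense(west), : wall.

I run maze.sense(north), and see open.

Using stack.push(north), and get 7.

Invoking maze.move(north), and observe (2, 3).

I try maze.sense(west), yielding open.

Then stack.push(west), and see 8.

I call maze.move(west), and see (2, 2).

Using maze.sense(west), which returns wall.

Invoking maze.sense(north), and observe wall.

Then stack.pop(), : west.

Then maze.move(east), which returns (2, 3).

I invoke maze.sense(north), and see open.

Then stack.push(north), giving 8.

I try maze.move(north), and see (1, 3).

Calling maze.sense(north), → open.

Using stack.push(north), which returns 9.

I invoke maze.move(north), and get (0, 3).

Calling maze.sense(west), yielding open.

I call stack.push(west), and observe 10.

Next I call maze.move(west), giving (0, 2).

Calling maze.sense(west), yielding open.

Now I run stack.push(west), → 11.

Invoking maze.move(west), giving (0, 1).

I run maze.sense(west), → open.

I invoke stack.push(west), and get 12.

I use maze.move(west), : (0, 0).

Next I call maze.sense(south), yielding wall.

I call stack.pop(), yielding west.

Then maze.move(east), and observe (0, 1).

Next I call maze.sense(south), which returns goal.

Invoking maze.move(south), → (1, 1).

Answer: (1, 1)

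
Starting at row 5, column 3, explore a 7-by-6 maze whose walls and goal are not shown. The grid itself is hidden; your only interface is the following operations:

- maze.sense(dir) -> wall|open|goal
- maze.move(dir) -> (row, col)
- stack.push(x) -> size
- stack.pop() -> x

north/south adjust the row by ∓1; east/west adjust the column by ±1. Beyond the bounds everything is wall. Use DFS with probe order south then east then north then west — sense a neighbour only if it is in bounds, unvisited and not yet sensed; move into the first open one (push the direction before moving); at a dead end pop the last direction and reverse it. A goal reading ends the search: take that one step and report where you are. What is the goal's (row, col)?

·→ maze.sense(dir='south')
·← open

·→ stack.push(x='south')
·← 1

·→ maze.move(dir='south')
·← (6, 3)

·→ maze.sense(dir='east')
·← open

·→ stack.push(x='east')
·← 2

·→ maze.move(dir='east')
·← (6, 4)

·→ maze.sense(dir='east')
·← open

·→ stack.push(x='east')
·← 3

·→ maze.move(dir='east')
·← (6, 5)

·→ maze.sense(dir='north')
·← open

·→ stack.push(x='north')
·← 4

·→ maze.move(dir='north')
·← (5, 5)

·→ maze.sense(dir='north')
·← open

·→ stack.push(x='north')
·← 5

·→ maze.move(dir='north')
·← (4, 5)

·→ maze.sense(dir='north')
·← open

·→ stack.push(x='north')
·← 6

·→ maze.move(dir='north')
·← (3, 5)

·→ maze.sense(dir='north')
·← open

·→ stack.push(x='north')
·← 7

·→ maze.move(dir='north')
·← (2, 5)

·→ maze.sense(dir='north')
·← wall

·→ maze.sense(dir='west')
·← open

·→ stack.push(x='west')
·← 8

·→ maze.move(dir='west')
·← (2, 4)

·→ maze.sense(dir='south')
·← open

·→ stack.push(x='south')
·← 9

·→ maze.move(dir='south')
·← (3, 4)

·→ maze.sense(dir='south')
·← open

·→ stack.push(x='south')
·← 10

·→ maze.move(dir='south')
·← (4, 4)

·→ maze.sense(dir='south')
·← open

·→ stack.push(x='south')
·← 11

·→ maze.move(dir='south')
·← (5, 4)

·→ stack.pop()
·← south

·→ maze.move(dir='north')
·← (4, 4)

·→ maze.sense(dir='west')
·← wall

·→ stack.pop()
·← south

·→ maze.move(dir='north')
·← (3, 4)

·→ maze.sense(dir='west')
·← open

·→ stack.push(x='west')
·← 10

·→ maze.move(dir='west')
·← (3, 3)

·→ maze.sense(dir='north')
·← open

·→ stack.push(x='north')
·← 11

·→ maze.move(dir='north')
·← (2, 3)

·→ maze.sense(dir='north')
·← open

·→ stack.push(x='north')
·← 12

·→ maze.move(dir='north')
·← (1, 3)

·→ maze.sense(dir='east')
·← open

·→ stack.push(x='east')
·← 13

·→ maze.move(dir='east')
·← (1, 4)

·→ maze.sense(dir='north')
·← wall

·→ stack.pop()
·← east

·→ maze.move(dir='west')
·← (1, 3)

·→ maze.sense(dir='north')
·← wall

·→ maze.sense(dir='west')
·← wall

·→ stack.pop()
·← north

·→ maze.move(dir='south')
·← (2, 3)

·→ maze.sense(dir='west')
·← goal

·→ maze.move(dir='west')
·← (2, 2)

Answer: (2, 2)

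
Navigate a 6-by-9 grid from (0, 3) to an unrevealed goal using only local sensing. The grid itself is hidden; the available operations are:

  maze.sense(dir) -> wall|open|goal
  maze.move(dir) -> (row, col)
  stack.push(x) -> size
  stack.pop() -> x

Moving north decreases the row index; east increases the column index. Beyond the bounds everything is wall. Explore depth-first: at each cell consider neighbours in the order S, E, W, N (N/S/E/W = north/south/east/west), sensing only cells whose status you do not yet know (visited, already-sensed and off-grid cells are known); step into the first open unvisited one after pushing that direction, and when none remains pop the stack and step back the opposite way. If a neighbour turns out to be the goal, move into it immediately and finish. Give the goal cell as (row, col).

;; sense(south) => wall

;; sense(east) => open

;; push(east) => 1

;; move(east) => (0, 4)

;; sense(south) => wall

;; sense(east) => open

;; push(east) => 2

;; move(east) => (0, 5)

;; sense(south) => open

;; push(south) => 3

;; move(south) => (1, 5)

;; sense(south) => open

;; push(south) => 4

;; move(south) => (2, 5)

;; sense(south) => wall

;; sense(east) => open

;; push(east) => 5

;; move(east) => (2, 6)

;; sense(south) => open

;; push(south) => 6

;; move(south) => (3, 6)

;; sense(south) => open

;; push(south) => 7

;; move(south) => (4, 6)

;; sense(south) => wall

;; sense(east) => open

;; push(east) => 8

;; move(east) => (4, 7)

;; sense(south) => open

;; push(south) => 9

;; move(south) => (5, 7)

;; sense(east) => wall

;; pop() => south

;; move(north) => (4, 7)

;; sense(east) => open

;; push(east) => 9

;; move(east) => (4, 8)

;; sense(north) => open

;; push(north) => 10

;; move(north) => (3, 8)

;; sense(west) => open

;; push(west) => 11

;; move(west) => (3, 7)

;; sense(north) => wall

;; pop() => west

;; move(east) => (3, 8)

;; sense(north) => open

;; push(north) => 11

;; move(north) => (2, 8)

;; sense(north) => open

;; push(north) => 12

;; move(north) => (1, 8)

;; sense(west) => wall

;; sense(north) => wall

;; pop() => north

;; move(south) => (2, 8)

;; pop() => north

;; move(south) => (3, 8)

;; pop() => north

;; move(south) => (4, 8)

;; pop() => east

;; move(west) => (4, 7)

;; pop() => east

;; move(west) => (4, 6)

;; sense(west) => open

;; push(west) => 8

;; move(west) => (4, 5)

;; sense(south) => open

;; push(south) => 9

;; move(south) => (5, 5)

;; sense(west) => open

;; push(west) => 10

;; move(west) => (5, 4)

;; sense(west) => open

;; push(west) => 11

;; move(west) => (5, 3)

;; sense(west) => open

;; push(west) => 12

;; move(west) => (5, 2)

;; sense(west) => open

;; push(west) => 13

;; move(west) => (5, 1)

;; sense(west) => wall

;; sense(north) => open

;; push(north) => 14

;; move(north) => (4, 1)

;; sense(east) => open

;; push(east) => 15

;; move(east) => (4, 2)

;; sense(east) => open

;; push(east) => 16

;; move(east) => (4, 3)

;; sense(east) => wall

;; sense(north) => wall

;; pop() => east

;; move(west) => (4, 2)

;; sense(north) => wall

;; pop() => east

;; move(west) => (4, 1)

;; sense(west) => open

;; push(west) => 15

;; move(west) => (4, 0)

;; sense(north) => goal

;; move(north) => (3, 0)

Answer: (3, 0)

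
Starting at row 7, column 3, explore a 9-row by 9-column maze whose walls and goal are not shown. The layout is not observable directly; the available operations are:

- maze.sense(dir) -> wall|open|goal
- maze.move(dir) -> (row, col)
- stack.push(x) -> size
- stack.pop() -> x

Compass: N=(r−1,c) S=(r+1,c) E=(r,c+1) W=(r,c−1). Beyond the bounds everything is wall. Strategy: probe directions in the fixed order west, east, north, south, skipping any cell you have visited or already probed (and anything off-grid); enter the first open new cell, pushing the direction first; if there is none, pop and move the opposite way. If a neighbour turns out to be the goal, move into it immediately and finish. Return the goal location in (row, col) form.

Invoking maze.sense on west, → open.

Next I call stack.push on west, giving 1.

I call maze.move on west, which returns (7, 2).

Next I call maze.sense on west, and see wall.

I try maze.sense on north, : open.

Next I call stack.push on north, yielding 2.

Now I run maze.move on north, giving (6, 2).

Using maze.sense on west, and observe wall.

I call maze.sense on east, which returns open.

Calling stack.push on east, — result: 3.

I call maze.move on east, : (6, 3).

Now I run maze.sense on east, yielding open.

Then stack.push on east, yielding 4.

Then maze.move on east, and see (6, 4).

I run maze.sense on east, : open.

Invoking stack.push on east, and get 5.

Using maze.move on east, and get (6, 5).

I use maze.sense on east, : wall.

Then maze.sense on north, giving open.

Invoking stack.push on north, giving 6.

I try maze.move on north, and get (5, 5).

Using maze.sense on west, and get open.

I run stack.push on west, and observe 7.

Invoking maze.move on west, and get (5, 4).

Calling maze.sense on west, : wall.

I try maze.sense on north, — result: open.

Invoking stack.push on north, → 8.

I try maze.move on north, — result: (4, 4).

I run maze.sense on west, giving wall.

I run maze.sense on east, — result: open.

I run stack.push on east, and observe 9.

Now I run maze.move on east, and get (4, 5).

Then maze.sense on east, and observe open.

I call stack.push on east, giving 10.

Then maze.move on east, and get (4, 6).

Next I call maze.sense on east, — result: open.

Using stack.push on east, and observe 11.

Now I run maze.move on east, : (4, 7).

I use maze.sense on east, → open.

Next I call stack.push on east, : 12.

Now I run maze.move on east, and get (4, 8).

Invoking maze.sense on north, → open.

I invoke stack.push on north, and observe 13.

Calling maze.move on north, which returns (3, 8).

Using maze.sense on west, : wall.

I call maze.sense on north, and get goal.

Invoking maze.move on north, → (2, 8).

Answer: (2, 8)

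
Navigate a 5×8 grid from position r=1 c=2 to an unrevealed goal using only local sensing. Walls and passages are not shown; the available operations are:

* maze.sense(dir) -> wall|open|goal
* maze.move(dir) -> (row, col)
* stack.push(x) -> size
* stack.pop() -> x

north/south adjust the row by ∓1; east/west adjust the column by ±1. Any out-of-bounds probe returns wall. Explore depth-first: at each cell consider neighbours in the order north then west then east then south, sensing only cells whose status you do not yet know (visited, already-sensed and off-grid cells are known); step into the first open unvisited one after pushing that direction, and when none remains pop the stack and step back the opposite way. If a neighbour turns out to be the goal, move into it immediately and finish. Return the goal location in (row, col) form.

·→ sense(dir=north)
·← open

·→ push(x=north)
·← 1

·→ move(dir=north)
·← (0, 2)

·→ sense(dir=west)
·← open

·→ push(x=west)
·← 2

·→ move(dir=west)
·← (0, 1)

·→ sense(dir=west)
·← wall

·→ sense(dir=south)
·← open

·→ push(x=south)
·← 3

·→ move(dir=south)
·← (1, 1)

·→ sense(dir=west)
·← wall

·→ sense(dir=south)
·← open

·→ push(x=south)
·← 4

·→ move(dir=south)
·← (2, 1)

·→ sense(dir=west)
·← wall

·→ sense(dir=east)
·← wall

·→ sense(dir=south)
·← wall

·→ pop()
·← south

·→ move(dir=north)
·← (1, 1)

·→ pop()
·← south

·→ move(dir=north)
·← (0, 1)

·→ pop()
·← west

·→ move(dir=east)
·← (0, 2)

·→ sense(dir=east)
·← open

·→ push(x=east)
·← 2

·→ move(dir=east)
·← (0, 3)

·→ sense(dir=east)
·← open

·→ push(x=east)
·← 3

·→ move(dir=east)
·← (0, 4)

·→ sense(dir=east)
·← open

·→ push(x=east)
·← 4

·→ move(dir=east)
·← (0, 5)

·→ sense(dir=east)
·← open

·→ push(x=east)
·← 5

·→ move(dir=east)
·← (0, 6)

·→ sense(dir=east)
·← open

·→ push(x=east)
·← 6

·→ move(dir=east)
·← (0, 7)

·→ sense(dir=south)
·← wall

·→ pop()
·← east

·→ move(dir=west)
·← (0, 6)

·→ sense(dir=south)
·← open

·→ push(x=south)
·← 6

·→ move(dir=south)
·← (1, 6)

·→ sense(dir=west)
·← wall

·→ sense(dir=south)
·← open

·→ push(x=south)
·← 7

·→ move(dir=south)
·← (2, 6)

·→ sense(dir=west)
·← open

·→ push(x=west)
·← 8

·→ move(dir=west)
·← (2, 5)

·→ sense(dir=west)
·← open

·→ push(x=west)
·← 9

·→ move(dir=west)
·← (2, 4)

·→ sense(dir=north)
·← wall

·→ sense(dir=west)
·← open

·→ push(x=west)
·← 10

·→ move(dir=west)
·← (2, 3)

·→ sense(dir=north)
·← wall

·→ sense(dir=south)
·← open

·→ push(x=south)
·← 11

·→ move(dir=south)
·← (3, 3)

·→ sense(dir=west)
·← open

·→ push(x=west)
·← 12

·→ move(dir=west)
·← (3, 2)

·→ sense(dir=south)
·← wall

·→ pop()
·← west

·→ move(dir=east)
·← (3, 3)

·→ sense(dir=east)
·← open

·→ push(x=east)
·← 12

·→ move(dir=east)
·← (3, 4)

·→ sense(dir=east)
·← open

·→ push(x=east)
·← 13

·→ move(dir=east)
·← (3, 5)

·→ sense(dir=east)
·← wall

·→ sense(dir=south)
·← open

·→ push(x=south)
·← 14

·→ move(dir=south)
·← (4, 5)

·→ sense(dir=west)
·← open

·→ push(x=west)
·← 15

·→ move(dir=west)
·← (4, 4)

·→ sense(dir=west)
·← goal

·→ move(dir=west)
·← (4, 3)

Answer: (4, 3)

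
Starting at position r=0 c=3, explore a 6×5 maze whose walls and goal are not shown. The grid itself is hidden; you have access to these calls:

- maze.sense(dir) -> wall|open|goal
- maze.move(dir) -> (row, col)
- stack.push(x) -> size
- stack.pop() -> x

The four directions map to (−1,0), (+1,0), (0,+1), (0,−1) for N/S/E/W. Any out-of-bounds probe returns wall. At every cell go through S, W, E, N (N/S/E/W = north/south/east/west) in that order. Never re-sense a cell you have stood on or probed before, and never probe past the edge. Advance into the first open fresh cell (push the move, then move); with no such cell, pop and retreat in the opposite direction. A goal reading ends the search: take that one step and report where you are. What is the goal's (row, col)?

% 1. sense(dir=south) == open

% 2. push(x=south) == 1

% 3. move(dir=south) == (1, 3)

% 4. sense(dir=south) == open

% 5. push(x=south) == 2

% 6. move(dir=south) == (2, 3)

% 7. sense(dir=south) == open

% 8. push(x=south) == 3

% 9. move(dir=south) == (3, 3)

% 10. sense(dir=south) == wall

% 11. sense(dir=west) == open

% 12. push(x=west) == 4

% 13. move(dir=west) == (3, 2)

% 14. sense(dir=south) == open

% 15. push(x=south) == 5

% 16. move(dir=south) == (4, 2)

% 17. sense(dir=south) == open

% 18. push(x=south) == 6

% 19. move(dir=south) == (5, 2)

% 20. sense(dir=west) == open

% 21. push(x=west) == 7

% 22. move(dir=west) == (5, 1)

% 23. sense(dir=west) == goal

% 24. move(dir=west) == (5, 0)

Answer: (5, 0)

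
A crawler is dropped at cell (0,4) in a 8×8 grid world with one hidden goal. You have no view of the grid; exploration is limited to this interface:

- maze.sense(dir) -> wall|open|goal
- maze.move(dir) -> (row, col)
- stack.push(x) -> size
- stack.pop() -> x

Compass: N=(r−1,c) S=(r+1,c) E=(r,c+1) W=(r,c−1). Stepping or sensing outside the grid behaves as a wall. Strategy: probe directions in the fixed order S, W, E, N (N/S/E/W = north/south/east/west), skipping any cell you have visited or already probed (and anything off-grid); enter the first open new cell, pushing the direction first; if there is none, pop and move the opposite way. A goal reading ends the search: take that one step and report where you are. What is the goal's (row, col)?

$ sense dir=south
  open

$ push x=south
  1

$ move dir=south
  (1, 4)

$ sense dir=south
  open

$ push x=south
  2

$ move dir=south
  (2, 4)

$ sense dir=south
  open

$ push x=south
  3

$ move dir=south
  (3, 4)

$ sense dir=south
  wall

$ sense dir=west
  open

$ push x=west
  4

$ move dir=west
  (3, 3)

$ sense dir=south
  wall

$ sense dir=west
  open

$ push x=west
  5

$ move dir=west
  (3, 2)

$ sense dir=south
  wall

$ sense dir=west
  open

$ push x=west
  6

$ move dir=west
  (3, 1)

$ sense dir=south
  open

$ push x=south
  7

$ move dir=south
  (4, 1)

$ sense dir=south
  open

$ push x=south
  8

$ move dir=south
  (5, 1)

$ sense dir=south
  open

$ push x=south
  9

$ move dir=south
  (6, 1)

$ sense dir=south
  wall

$ sense dir=west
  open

$ push x=west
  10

$ move dir=west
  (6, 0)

$ sense dir=south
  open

$ push x=south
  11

$ move dir=south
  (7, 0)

$ pop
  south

$ move dir=north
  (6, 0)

$ sense dir=north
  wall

$ pop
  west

$ move dir=east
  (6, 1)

$ sense dir=east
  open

$ push x=east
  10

$ move dir=east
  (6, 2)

$ sense dir=south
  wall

$ sense dir=east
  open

$ push x=east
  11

$ move dir=east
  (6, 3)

$ sense dir=south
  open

$ push x=south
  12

$ move dir=south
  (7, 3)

$ sense dir=east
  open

$ push x=east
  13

$ move dir=east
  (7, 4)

$ sense dir=east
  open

$ push x=east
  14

$ move dir=east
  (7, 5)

$ sense dir=east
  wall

$ sense dir=north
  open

$ push x=north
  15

$ move dir=north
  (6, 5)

$ sense dir=west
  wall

$ sense dir=east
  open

$ push x=east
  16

$ move dir=east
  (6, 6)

$ sense dir=east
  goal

$ move dir=east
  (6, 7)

Answer: (6, 7)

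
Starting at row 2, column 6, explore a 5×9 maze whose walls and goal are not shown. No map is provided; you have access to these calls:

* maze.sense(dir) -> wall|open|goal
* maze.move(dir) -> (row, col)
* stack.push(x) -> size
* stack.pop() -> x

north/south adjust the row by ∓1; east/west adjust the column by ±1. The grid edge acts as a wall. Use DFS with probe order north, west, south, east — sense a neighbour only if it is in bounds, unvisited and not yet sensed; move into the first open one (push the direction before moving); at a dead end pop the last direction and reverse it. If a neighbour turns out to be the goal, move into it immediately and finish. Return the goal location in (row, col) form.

> maze.sense dir→north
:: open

> stack.push x→north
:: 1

> maze.move dir→north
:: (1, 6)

> maze.sense dir→north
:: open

> stack.push x→north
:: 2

> maze.move dir→north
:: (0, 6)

> maze.sense dir→west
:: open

> stack.push x→west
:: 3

> maze.move dir→west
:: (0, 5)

> maze.sense dir→west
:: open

> stack.push x→west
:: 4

> maze.move dir→west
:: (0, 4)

> maze.sense dir→west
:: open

> stack.push x→west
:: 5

> maze.move dir→west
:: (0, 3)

> maze.sense dir→west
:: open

> stack.push x→west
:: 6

> maze.move dir→west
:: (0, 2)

> maze.sense dir→west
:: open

> stack.push x→west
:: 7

> maze.move dir→west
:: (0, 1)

> maze.sense dir→west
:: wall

> maze.sense dir→south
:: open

> stack.push x→south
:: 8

> maze.move dir→south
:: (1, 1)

> maze.sense dir→west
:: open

> stack.push x→west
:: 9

> maze.move dir→west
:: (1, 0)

> maze.sense dir→south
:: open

> stack.push x→south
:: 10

> maze.move dir→south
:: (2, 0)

> maze.sense dir→south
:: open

> stack.push x→south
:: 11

> maze.move dir→south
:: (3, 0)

> maze.sense dir→south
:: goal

> maze.move dir→south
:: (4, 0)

Answer: (4, 0)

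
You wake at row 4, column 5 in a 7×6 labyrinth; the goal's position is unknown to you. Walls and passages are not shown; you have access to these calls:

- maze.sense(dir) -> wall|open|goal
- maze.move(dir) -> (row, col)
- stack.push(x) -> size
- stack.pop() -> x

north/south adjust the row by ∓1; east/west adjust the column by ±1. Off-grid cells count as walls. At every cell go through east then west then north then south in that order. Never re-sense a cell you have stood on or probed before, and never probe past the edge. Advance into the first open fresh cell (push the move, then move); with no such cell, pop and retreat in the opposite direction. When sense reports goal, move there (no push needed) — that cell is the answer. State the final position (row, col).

·→ maze.sense(dir='west')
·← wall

·→ maze.sense(dir='north')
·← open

·→ stack.push(x='north')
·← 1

·→ maze.move(dir='north')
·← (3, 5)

·→ maze.sense(dir='west')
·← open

·→ stack.push(x='west')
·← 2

·→ maze.move(dir='west')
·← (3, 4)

·→ maze.sense(dir='west')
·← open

·→ stack.push(x='west')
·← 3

·→ maze.move(dir='west')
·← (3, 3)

·→ maze.sense(dir='west')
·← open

·→ stack.push(x='west')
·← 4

·→ maze.move(dir='west')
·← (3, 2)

·→ maze.sense(dir='west')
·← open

·→ stack.push(x='west')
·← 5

·→ maze.move(dir='west')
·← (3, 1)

·→ maze.sense(dir='west')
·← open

·→ stack.push(x='west')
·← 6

·→ maze.move(dir='west')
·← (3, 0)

·→ maze.sense(dir='north')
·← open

·→ stack.push(x='north')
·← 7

·→ maze.move(dir='north')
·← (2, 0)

·→ maze.sense(dir='east')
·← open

·→ stack.push(x='east')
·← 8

·→ maze.move(dir='east')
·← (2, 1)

·→ maze.sense(dir='east')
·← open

·→ stack.push(x='east')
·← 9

·→ maze.move(dir='east')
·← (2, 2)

·→ maze.sense(dir='east')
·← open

·→ stack.push(x='east')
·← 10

·→ maze.move(dir='east')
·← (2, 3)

·→ maze.sense(dir='east')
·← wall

·→ maze.sense(dir='north')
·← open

·→ stack.push(x='north')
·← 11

·→ maze.move(dir='north')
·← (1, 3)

·→ maze.sense(dir='east')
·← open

·→ stack.push(x='east')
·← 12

·→ maze.move(dir='east')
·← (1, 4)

·→ maze.sense(dir='east')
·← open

·→ stack.push(x='east')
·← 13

·→ maze.move(dir='east')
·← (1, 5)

·→ maze.sense(dir='north')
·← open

·→ stack.push(x='north')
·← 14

·→ maze.move(dir='north')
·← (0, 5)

·→ maze.sense(dir='west')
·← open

·→ stack.push(x='west')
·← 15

·→ maze.move(dir='west')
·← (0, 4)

·→ maze.sense(dir='west')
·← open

·→ stack.push(x='west')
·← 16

·→ maze.move(dir='west')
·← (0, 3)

·→ maze.sense(dir='west')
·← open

·→ stack.push(x='west')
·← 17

·→ maze.move(dir='west')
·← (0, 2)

·→ maze.sense(dir='west')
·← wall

·→ maze.sense(dir='south')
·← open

·→ stack.push(x='south')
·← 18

·→ maze.move(dir='south')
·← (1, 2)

·→ maze.sense(dir='west')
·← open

·→ stack.push(x='west')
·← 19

·→ maze.move(dir='west')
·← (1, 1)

·→ maze.sense(dir='west')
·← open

·→ stack.push(x='west')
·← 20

·→ maze.move(dir='west')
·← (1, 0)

·→ maze.sense(dir='north')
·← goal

·→ maze.move(dir='north')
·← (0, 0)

Answer: (0, 0)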